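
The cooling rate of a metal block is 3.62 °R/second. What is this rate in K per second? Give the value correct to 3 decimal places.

2.011 K/second

The quantity depends on a temperature interval, so only the ratio of degree sizes applies; the offset between the scales is irrelevant.
A change of 1°R is a change of 5/9 K, so 3.62 × 5/9 = 2.011.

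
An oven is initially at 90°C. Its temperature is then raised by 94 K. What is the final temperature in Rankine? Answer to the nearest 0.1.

822.9°R

The 94 K change is an interval; Kelvin and Celsius degrees are the same size, so ΔC = +94°C.
Final Celsius temperature: 90.0000 + 94.0000 = 184.0000°C.
In Rankine: 184.0000 × 1.8 + 491.67 = 822.9°R.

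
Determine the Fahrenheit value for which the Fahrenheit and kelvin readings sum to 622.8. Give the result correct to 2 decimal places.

236.20°F

Let F be the Fahrenheit reading. The kelvin reading is K = 5/9·F + 255.372.
Require F + K = 622.8: (14/9)·F + 255.372 = 622.8.
F = (622.8 - 255.372) / (14/9) = 236.20.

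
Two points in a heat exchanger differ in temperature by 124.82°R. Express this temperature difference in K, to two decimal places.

For a temperature interval the offset drops out; only the factor 5/9 applies.
124.82 × 5/9 = 69.34.

69.34 K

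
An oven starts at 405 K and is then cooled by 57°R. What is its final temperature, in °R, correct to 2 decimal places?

Initial temperature in Celsius: 405 - 273.15 = 131.8500°C.
The 57°R change is an interval, so only the factor 5/9 applies: -57 × 5/9 = -31.6667°C.
Final Celsius temperature: 131.8500 - 31.6667 = 100.1833°C.
In Rankine: 100.1833 × 1.8 + 491.67 = 672.00°R.

672.00°R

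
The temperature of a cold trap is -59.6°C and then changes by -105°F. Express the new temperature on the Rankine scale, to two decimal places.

The 105°F change is an interval, so only the factor 5/9 applies: -105 × 5/9 = -58.3333°C.
Final Celsius temperature: -59.6000 - 58.3333 = -117.9333°C.
In Rankine: -117.9333 × 1.8 + 491.67 = 279.39°R.

279.39°R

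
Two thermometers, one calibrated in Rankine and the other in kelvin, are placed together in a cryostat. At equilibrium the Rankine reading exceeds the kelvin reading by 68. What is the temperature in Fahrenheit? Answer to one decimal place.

-306.7°F

Let x be the Rankine reading; then the kelvin reading is 5/9·x.
(5/9·x) - x = -68  ⇒  (-4/9)·x = -68  ⇒  x = 153.0000°R.
In Celsius: (153 - 491.67) × 5/9 = -188.1500°C.
In Fahrenheit: -188.1500 × 1.8 + 32 = -306.7°F.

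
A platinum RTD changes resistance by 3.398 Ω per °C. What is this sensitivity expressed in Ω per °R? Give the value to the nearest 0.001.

1.888 Ω per °R

Since only a temperature interval is involved, the additive offset between the scales drops out.
A change of 1°R is a change of 5/9°C, so per °R the value is 3.398 × 5/9 = 1.888.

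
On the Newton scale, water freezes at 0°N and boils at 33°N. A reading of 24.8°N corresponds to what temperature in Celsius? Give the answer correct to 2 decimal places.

Linear interpolation between the fixed points: C = (24.8 - 0) × 100 / (33 - 0) = 75.1515°C.

75.15°C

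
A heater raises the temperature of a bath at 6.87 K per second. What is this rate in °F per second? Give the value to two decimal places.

12.37 °F/second

The quantity depends on a temperature interval, so only the ratio of degree sizes applies; the offset between the scales is irrelevant.
A change of 1 K is a change of 1.8°F, so 6.87 × 1.8 = 12.37.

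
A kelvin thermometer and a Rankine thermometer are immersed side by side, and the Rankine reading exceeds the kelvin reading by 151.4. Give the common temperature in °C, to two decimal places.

Let x be the kelvin reading; then the Rankine reading is 1.8·x.
(1.8·x) - x = 151.4  ⇒  (0.8)·x = 151.4  ⇒  x = 189.2500 K.
In Celsius: 189.25 - 273.15 = -83.90°C.

-83.90°C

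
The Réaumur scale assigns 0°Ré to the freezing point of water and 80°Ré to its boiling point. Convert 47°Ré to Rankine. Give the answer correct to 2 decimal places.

Linear interpolation between the fixed points: C = (47 - 0) × 100 / (80 - 0) = 58.7500°C.
Then 58.7500 × 1.8 + 491.67 = 597.42°R.

597.42°R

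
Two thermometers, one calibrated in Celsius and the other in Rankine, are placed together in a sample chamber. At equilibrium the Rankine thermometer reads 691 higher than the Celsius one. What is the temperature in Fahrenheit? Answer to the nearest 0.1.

Let x be the Celsius reading; then the Rankine reading is 1.8·x + 491.67.
(1.8·x + 491.67) - x = 691  ⇒  (0.8)·x = 199.33  ⇒  x = 249.1625°C.
In Fahrenheit: 249.1625 × 1.8 + 32 = 480.5°F.

480.5°F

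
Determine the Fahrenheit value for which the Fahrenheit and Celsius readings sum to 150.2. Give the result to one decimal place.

108.0°F

Let F be the Fahrenheit reading. The Celsius reading is C = 5/9·F - 17.7778.
Require F + C = 150.2: (14/9)·F - 17.7778 = 150.2.
F = (150.2 + 17.7778) / (14/9) = 108.0.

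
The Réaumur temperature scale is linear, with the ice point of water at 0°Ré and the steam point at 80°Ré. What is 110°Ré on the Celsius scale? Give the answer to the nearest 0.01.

Linear interpolation between the fixed points: C = (110 - 0) × 100 / (80 - 0) = 137.5000°C.

137.50°C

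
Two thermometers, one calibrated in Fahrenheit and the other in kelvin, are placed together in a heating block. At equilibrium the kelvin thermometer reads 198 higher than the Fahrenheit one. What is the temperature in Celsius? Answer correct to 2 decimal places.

Let x be the Fahrenheit reading; then the kelvin reading is 5/9·x + 255.372.
(5/9·x + 255.372) - x = 198  ⇒  (-4/9)·x = -57.3722  ⇒  x = 129.0875°F.
In Celsius: (129.0875 - 32) × 5/9 = 53.94°C.

53.94°C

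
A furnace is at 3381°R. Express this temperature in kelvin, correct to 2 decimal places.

In Celsius: (3381 - 491.67) × 5/9 = 1605.1833°C.
In kelvin: 1605.1833 + 273.15 = 1878.33 K.

1878.33 K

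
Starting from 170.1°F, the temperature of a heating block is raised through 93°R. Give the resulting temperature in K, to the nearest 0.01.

401.54 K

Initial temperature in Celsius: (170.1 - 32) × 5/9 = 76.7222°C.
The 93°R change is an interval, so only the factor 5/9 applies: +93 × 5/9 = +51.6667°C.
Final Celsius temperature: 76.7222 + 51.6667 = 128.3889°C.
In kelvin: 128.3889 + 273.15 = 401.54 K.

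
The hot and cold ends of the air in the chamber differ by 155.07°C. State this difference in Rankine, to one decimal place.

An interval of 1°C corresponds to 1.8°R.
155.07 × 1.8 = 279.1.

279.1°R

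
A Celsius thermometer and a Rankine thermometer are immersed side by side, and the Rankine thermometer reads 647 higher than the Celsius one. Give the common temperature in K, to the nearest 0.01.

467.31 K

Let x be the Celsius reading; then the Rankine reading is 1.8·x + 491.67.
(1.8·x + 491.67) - x = 647  ⇒  (0.8)·x = 155.33  ⇒  x = 194.1625°C.
In kelvin: 194.1625 + 273.15 = 467.31 K.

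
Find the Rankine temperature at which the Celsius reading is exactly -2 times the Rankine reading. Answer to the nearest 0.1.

Let R be the Rankine reading. The Celsius reading is C = 5/9·R - 273.15.
Require C = -2·R: 5/9·R - 273.15 = -2·R.
(23/9)·R = 273.15  ⇒  R = 106.9.

106.9°R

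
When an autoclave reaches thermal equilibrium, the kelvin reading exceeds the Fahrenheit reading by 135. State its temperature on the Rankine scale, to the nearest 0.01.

730.51°R

Let x be the kelvin reading; then the Fahrenheit reading is 1.8·x - 459.67.
(1.8·x - 459.67) - x = -135  ⇒  (0.8)·x = 324.67  ⇒  x = 405.8375 K.
In Celsius: 405.8375 - 273.15 = 132.6875°C.
In Rankine: 132.6875 × 1.8 + 491.67 = 730.51°R.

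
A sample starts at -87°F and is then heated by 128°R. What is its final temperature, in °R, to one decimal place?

500.7°R

Initial temperature in Celsius: (-87 - 32) × 5/9 = -66.1111°C.
The 128°R change is an interval, so only the factor 5/9 applies: +128 × 5/9 = +71.1111°C.
Final Celsius temperature: -66.1111 + 71.1111 = 5.0000°C.
In Rankine: 5.0000 × 1.8 + 491.67 = 500.7°R.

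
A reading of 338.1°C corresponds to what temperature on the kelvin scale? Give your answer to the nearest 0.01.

In kelvin: 338.1000 + 273.15 = 611.25 K.

611.25 K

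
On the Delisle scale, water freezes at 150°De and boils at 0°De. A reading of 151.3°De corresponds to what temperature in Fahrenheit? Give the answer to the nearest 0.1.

30.4°F

Linear interpolation between the fixed points: C = (151.3 - 150) × 100 / (0 - 150) = -0.8667°C.
Then -0.8667 × 1.8 + 32 = 30.4°F.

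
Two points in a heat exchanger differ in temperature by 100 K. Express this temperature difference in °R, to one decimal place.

180.0°R

Only the scale ratio 1.8 matters for a change in temperature.
100 × 1.8 = 180.0.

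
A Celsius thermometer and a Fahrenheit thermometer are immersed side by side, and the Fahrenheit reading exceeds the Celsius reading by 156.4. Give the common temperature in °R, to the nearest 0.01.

Let x be the Celsius reading; then the Fahrenheit reading is 1.8·x + 32.
(1.8·x + 32) - x = 156.4  ⇒  (0.8)·x = 124.4  ⇒  x = 155.5000°C.
In Rankine: 155.5000 × 1.8 + 491.67 = 771.57°R.

771.57°R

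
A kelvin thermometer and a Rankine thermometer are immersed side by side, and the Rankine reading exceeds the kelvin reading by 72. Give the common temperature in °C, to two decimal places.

Let x be the kelvin reading; then the Rankine reading is 1.8·x.
(1.8·x) - x = 72  ⇒  (0.8)·x = 72  ⇒  x = 90.0000 K.
In Celsius: 90 - 273.15 = -183.15°C.

-183.15°C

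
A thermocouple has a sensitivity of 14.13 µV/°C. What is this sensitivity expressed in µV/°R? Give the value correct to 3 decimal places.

7.850 µV/°R

Since only a temperature interval is involved, the additive offset between the scales drops out.
A change of 1°R is a change of 5/9°C, so per °R the value is 14.13 × 5/9 = 7.850.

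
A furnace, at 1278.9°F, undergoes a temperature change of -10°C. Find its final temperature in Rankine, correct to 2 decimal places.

Initial temperature in Celsius: (1278.9 - 32) × 5/9 = 692.7222°C.
Final Celsius temperature: 692.7222 - 10.0000 = 682.7222°C.
In Rankine: 682.7222 × 1.8 + 491.67 = 1720.57°R.

1720.57°R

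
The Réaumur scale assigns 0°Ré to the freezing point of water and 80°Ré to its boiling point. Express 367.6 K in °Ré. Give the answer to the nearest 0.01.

75.56°Ré

First in Celsius: 367.6 - 273.15 = 94.4500°C.
Linearly onto the Réaumur scale: 0 + (94.4500 / 100) × (80 - 0) = 75.56°Ré.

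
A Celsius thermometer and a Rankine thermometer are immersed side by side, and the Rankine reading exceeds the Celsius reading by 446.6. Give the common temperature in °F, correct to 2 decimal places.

Let x be the Celsius reading; then the Rankine reading is 1.8·x + 491.67.
(1.8·x + 491.67) - x = 446.6  ⇒  (0.8)·x = -45.07  ⇒  x = -56.3375°C.
In Fahrenheit: -56.3375 × 1.8 + 32 = -69.41°F.

-69.41°F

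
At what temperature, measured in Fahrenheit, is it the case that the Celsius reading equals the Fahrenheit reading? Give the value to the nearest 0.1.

-40.0°F

Let F be the Fahrenheit reading. The Celsius reading is C = 5/9·F - 17.7778.
Set C = F: 5/9·F - 17.7778 = F.
(-4/9)·F = 17.7778  ⇒  F = -40.0.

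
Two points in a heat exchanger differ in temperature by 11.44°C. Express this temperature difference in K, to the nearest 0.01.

Celsius and kelvin degrees are the same size, so the interval is unchanged: 11.44.

11.44 K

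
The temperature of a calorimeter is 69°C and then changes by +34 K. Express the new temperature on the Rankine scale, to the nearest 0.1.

The 34 K change is an interval; Kelvin and Celsius degrees are the same size, so ΔC = +34°C.
Final Celsius temperature: 69.0000 + 34.0000 = 103.0000°C.
In Rankine: 103.0000 × 1.8 + 491.67 = 677.1°R.

677.1°R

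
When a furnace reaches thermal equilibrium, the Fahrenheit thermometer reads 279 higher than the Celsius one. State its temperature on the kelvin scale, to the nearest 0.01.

581.90 K

Let x be the Celsius reading; then the Fahrenheit reading is 1.8·x + 32.
(1.8·x + 32) - x = 279  ⇒  (0.8)·x = 247  ⇒  x = 308.7500°C.
In kelvin: 308.7500 + 273.15 = 581.90 K.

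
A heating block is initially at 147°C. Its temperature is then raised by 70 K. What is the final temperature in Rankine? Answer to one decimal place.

882.3°R

The 70 K change is an interval; Kelvin and Celsius degrees are the same size, so ΔC = +70°C.
Final Celsius temperature: 147.0000 + 70.0000 = 217.0000°C.
In Rankine: 217.0000 × 1.8 + 491.67 = 882.3°R.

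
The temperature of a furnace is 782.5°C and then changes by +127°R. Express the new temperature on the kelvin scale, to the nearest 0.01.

The 127°R change is an interval, so only the factor 5/9 applies: +127 × 5/9 = +70.5556°C.
Final Celsius temperature: 782.5000 + 70.5556 = 853.0556°C.
In kelvin: 853.0556 + 273.15 = 1126.21 K.

1126.21 K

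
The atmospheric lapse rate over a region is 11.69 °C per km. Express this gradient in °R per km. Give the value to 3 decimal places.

The quantity depends on a temperature interval, so only the ratio of degree sizes applies; the offset between the scales is irrelevant.
A change of 1°C is a change of 1.8°R, so 11.69 × 1.8 = 21.042.

21.042 °R/km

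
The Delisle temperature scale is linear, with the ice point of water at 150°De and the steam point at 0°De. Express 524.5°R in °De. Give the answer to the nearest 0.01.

First in Celsius: (524.5 - 491.67) × 5/9 = 18.2389°C.
Linearly onto the Delisle scale: 150 + (18.2389 / 100) × (0 - 150) = 122.64°De.

122.64°De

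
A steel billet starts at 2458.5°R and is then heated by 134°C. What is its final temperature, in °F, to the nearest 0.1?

Initial temperature in Celsius: (2458.5 - 491.67) × 5/9 = 1092.6833°C.
Final Celsius temperature: 1092.6833 + 134.0000 = 1226.6833°C.
In Fahrenheit: 1226.6833 × 1.8 + 32 = 2240.0°F.

2240.0°F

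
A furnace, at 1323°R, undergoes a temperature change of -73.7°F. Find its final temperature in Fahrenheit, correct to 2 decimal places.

Initial temperature in Celsius: (1323 - 491.67) × 5/9 = 461.8500°C.
The 73.7°F change is an interval, so only the factor 5/9 applies: -73.7 × 5/9 = -40.9444°C.
Final Celsius temperature: 461.8500 - 40.9444 = 420.9056°C.
In Fahrenheit: 420.9056 × 1.8 + 32 = 789.63°F.

789.63°F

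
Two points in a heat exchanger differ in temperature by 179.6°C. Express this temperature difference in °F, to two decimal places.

323.28°F

An interval of 1°C corresponds to 1.8°F.
179.6 × 1.8 = 323.28.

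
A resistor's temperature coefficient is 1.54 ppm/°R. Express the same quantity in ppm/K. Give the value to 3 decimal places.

2.772 ppm/K

Since only a temperature interval is involved, the additive offset between the scales drops out.
A change of 1 K is a change of 1.8°R, so per K the value is 1.54 × 1.8 = 2.772.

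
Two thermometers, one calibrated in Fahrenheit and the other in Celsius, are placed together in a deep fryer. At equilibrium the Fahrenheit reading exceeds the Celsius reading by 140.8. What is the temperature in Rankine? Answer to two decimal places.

Let x be the Fahrenheit reading; then the Celsius reading is 5/9·x - 17.7778.
(5/9·x - 17.7778) - x = -140.8  ⇒  (-4/9)·x = -123.022  ⇒  x = 276.8000°F.
In Celsius: (276.8 - 32) × 5/9 = 136.0000°C.
In Rankine: 136.0000 × 1.8 + 491.67 = 736.47°R.

736.47°R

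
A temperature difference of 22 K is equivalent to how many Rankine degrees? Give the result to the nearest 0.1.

39.6°R

Only the scale ratio 1.8 matters for a change in temperature.
22 × 1.8 = 39.6.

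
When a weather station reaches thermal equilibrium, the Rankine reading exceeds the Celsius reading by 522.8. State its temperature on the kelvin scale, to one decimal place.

312.1 K

Let x be the Celsius reading; then the Rankine reading is 1.8·x + 491.67.
(1.8·x + 491.67) - x = 522.8  ⇒  (0.8)·x = 31.13  ⇒  x = 38.9125°C.
In kelvin: 38.9125 + 273.15 = 312.1 K.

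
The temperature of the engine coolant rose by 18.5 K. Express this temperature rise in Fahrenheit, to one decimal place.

33.3°F

Only the scale ratio 1.8 matters for a change in temperature.
18.5 × 1.8 = 33.3.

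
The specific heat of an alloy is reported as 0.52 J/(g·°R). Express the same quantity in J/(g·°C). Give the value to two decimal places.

Since only a temperature interval is involved, the additive offset between the scales drops out.
A change of 1°C is a change of 1.8°R, so per °C the value is 0.52 × 1.8 = 0.94.

0.94 J/(g·°C)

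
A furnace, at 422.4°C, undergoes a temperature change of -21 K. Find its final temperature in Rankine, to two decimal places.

1214.19°R

The 21 K change is an interval; Kelvin and Celsius degrees are the same size, so ΔC = -21°C.
Final Celsius temperature: 422.4000 - 21.0000 = 401.4000°C.
In Rankine: 401.4000 × 1.8 + 491.67 = 1214.19°R.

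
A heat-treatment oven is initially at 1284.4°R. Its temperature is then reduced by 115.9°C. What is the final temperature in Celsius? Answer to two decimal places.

Initial temperature in Celsius: (1284.4 - 491.67) × 5/9 = 440.4056°C.
Final Celsius temperature: 440.4056 - 115.9000 = 324.5056°C.

324.51°C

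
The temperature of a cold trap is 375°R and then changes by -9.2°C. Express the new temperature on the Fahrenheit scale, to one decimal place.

Initial temperature in Celsius: (375 - 491.67) × 5/9 = -64.8167°C.
Final Celsius temperature: -64.8167 - 9.2000 = -74.0167°C.
In Fahrenheit: -74.0167 × 1.8 + 32 = -101.2°F.

-101.2°F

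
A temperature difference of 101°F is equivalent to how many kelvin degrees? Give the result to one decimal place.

For a temperature interval the offset drops out; only the factor 5/9 applies.
101 × 5/9 = 56.1.

56.1 K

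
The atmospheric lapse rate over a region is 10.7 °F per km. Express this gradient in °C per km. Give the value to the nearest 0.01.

5.94 °C/km

The quantity depends on a temperature interval, so only the ratio of degree sizes applies; the offset between the scales is irrelevant.
A change of 1°F is a change of 5/9°C, so 10.7 × 5/9 = 5.94.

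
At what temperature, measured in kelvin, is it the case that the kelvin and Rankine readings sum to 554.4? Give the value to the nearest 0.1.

Let K be the kelvin reading. The Rankine reading is R = 1.8·K.
Require K + R = 554.4: (2.8)·K = 554.4.
K = (554.4) / (2.8) = 198.0.

198.0 K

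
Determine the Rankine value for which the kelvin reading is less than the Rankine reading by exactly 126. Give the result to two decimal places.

Let R be the Rankine reading. The kelvin reading is K = 5/9·R.
Require K - R = -126: (-4/9)·R = -126.
R = (-126) / (-4/9) = 283.50.

283.50°R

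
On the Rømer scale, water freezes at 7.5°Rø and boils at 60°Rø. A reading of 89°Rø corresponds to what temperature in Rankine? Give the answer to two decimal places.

771.10°R

Linear interpolation between the fixed points: C = (89 - 7.5) × 100 / (60 - 7.5) = 155.2381°C.
Then 155.2381 × 1.8 + 491.67 = 771.10°R.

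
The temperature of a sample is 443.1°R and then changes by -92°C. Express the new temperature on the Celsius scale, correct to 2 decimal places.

-118.98°C

Initial temperature in Celsius: (443.1 - 491.67) × 5/9 = -26.9833°C.
Final Celsius temperature: -26.9833 - 92.0000 = -118.9833°C.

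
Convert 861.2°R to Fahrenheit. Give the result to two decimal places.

401.53°F

In Celsius: (861.2 - 491.67) × 5/9 = 205.2944°C.
In Fahrenheit: 205.2944 × 1.8 + 32 = 401.53°F.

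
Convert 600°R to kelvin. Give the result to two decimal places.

In Celsius: (600 - 491.67) × 5/9 = 60.1833°C.
In kelvin: 60.1833 + 273.15 = 333.33 K.

333.33 K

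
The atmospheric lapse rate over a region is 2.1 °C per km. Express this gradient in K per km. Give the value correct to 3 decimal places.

The quantity depends on a temperature interval, so only the ratio of degree sizes applies; the offset between the scales is irrelevant.
A change of 1°C is a change of 1 K, so 2.1 × 1 = 2.100.

2.100 K/km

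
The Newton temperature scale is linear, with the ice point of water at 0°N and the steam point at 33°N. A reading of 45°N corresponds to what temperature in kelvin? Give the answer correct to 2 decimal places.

Linear interpolation between the fixed points: C = (45 - 0) × 100 / (33 - 0) = 136.3636°C.
Then 136.3636 + 273.15 = 409.51 K.

409.51 K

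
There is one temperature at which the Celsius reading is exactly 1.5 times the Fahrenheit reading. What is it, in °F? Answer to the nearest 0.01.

Let F be the Fahrenheit reading. The Celsius reading is C = 5/9·F - 17.7778.
Require C = 1.5·F: 5/9·F - 17.7778 = 1.5·F.
(-17/18)·F = 17.7778  ⇒  F = -18.82.

-18.82°F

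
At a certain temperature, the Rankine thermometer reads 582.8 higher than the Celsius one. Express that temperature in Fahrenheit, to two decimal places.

Let x be the Celsius reading; then the Rankine reading is 1.8·x + 491.67.
(1.8·x + 491.67) - x = 582.8  ⇒  (0.8)·x = 91.13  ⇒  x = 113.9125°C.
In Fahrenheit: 113.9125 × 1.8 + 32 = 237.04°F.

237.04°F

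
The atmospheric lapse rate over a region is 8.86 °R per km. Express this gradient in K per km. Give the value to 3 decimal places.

4.922 K/km

Since only a temperature interval is involved, the additive offset between the scales drops out.
A change of 1°R is a change of 5/9 K, so 8.86 × 5/9 = 4.922.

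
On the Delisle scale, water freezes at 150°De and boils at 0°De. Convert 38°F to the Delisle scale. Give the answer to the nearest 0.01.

First in Celsius: (38 - 32) × 5/9 = 3.3333°C.
Linearly onto the Delisle scale: 150 + (3.3333 / 100) × (0 - 150) = 145.00°De.

145.00°De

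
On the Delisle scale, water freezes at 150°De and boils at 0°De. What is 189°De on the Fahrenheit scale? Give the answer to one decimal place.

-14.8°F

Linear interpolation between the fixed points: C = (189 - 150) × 100 / (0 - 150) = -26.0000°C.
Then -26.0000 × 1.8 + 32 = -14.8°F.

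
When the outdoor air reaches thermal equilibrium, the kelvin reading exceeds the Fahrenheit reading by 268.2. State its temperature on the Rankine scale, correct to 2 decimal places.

430.81°R

Let x be the kelvin reading; then the Fahrenheit reading is 1.8·x - 459.67.
(1.8·x - 459.67) - x = -268.2  ⇒  (0.8)·x = 191.47  ⇒  x = 239.3375 K.
In Celsius: 239.3375 - 273.15 = -33.8125°C.
In Rankine: -33.8125 × 1.8 + 491.67 = 430.81°R.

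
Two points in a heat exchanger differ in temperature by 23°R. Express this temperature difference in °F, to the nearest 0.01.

23.00°F

Rankine and Fahrenheit degrees are the same size, so the interval is unchanged: 23.00.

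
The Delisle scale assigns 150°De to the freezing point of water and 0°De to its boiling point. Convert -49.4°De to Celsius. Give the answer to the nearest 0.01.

Linear interpolation between the fixed points: C = (-49.4 - 150) × 100 / (0 - 150) = 132.9333°C.

132.93°C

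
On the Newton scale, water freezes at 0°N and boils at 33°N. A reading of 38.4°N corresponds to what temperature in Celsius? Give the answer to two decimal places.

116.36°C

Linear interpolation between the fixed points: C = (38.4 - 0) × 100 / (33 - 0) = 116.3636°C.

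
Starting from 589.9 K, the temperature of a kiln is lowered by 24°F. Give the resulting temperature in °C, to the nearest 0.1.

Initial temperature in Celsius: 589.9 - 273.15 = 316.7500°C.
The 24°F change is an interval, so only the factor 5/9 applies: -24 × 5/9 = -13.3333°C.
Final Celsius temperature: 316.7500 - 13.3333 = 303.4167°C.

303.4°C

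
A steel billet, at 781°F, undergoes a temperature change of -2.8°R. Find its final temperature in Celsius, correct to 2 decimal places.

Initial temperature in Celsius: (781 - 32) × 5/9 = 416.1111°C.
The 2.8°R change is an interval, so only the factor 5/9 applies: -2.8 × 5/9 = -1.5556°C.
Final Celsius temperature: 416.1111 - 1.5556 = 414.5556°C.

414.56°C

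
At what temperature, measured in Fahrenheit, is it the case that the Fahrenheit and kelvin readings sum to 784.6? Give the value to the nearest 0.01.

Let F be the Fahrenheit reading. The kelvin reading is K = 5/9·F + 255.372.
Require F + K = 784.6: (14/9)·F + 255.372 = 784.6.
F = (784.6 - 255.372) / (14/9) = 340.22.

340.22°F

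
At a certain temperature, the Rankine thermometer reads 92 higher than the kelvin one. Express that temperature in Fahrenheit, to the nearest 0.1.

-252.7°F

Let x be the kelvin reading; then the Rankine reading is 1.8·x.
(1.8·x) - x = 92  ⇒  (0.8)·x = 92  ⇒  x = 115.0000 K.
In Celsius: 115 - 273.15 = -158.1500°C.
In Fahrenheit: -158.1500 × 1.8 + 32 = -252.7°F.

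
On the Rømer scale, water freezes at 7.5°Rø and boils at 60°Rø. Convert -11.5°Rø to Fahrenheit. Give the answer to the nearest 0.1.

Linear interpolation between the fixed points: C = (-11.5 - 7.5) × 100 / (60 - 7.5) = -36.1905°C.
Then -36.1905 × 1.8 + 32 = -33.1°F.

-33.1°F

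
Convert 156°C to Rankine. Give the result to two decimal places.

In Rankine: 156.0000 × 1.8 + 491.67 = 772.47°R.

772.47°R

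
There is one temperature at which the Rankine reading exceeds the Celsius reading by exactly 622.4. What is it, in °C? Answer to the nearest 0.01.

163.41°C

Let C be the Celsius reading. The Rankine reading is R = 1.8·C + 491.67.
Require R - C = 622.4: (0.8)·C + 491.67 = 622.4.
C = (622.4 - 491.67) / (0.8) = 163.41.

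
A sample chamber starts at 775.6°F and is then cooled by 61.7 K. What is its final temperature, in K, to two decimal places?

624.56 K

Initial temperature in Celsius: (775.6 - 32) × 5/9 = 413.1111°C.
The 61.7 K change is an interval; Kelvin and Celsius degrees are the same size, so ΔC = -61.7°C.
Final Celsius temperature: 413.1111 - 61.7000 = 351.4111°C.
In kelvin: 351.4111 + 273.15 = 624.56 K.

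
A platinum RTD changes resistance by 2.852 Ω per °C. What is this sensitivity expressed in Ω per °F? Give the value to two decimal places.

1.58 Ω per °F

The quantity depends on a temperature interval, so only the ratio of degree sizes applies; the offset between the scales is irrelevant.
A change of 1°F is a change of 5/9°C, so per °F the value is 2.852 × 5/9 = 1.58.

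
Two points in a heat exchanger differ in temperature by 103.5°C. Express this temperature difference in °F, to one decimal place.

An interval of 1°C corresponds to 1.8°F.
103.5 × 1.8 = 186.3.

186.3°F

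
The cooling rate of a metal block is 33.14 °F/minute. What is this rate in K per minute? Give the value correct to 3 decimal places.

The quantity depends on a temperature interval, so only the ratio of degree sizes applies; the offset between the scales is irrelevant.
A change of 1°F is a change of 5/9 K, so 33.14 × 5/9 = 18.411.

18.411 K/minute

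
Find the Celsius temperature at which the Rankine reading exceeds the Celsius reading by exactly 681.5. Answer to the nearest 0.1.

237.3°C

Let C be the Celsius reading. The Rankine reading is R = 1.8·C + 491.67.
Require R - C = 681.5: (0.8)·C + 491.67 = 681.5.
C = (681.5 - 491.67) / (0.8) = 237.3.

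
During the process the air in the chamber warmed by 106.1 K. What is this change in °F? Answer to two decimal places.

An interval of 1 K corresponds to 1.8°F.
106.1 × 1.8 = 190.98.

190.98°F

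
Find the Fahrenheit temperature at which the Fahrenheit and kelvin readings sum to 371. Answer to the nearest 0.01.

74.33°F

Let F be the Fahrenheit reading. The kelvin reading is K = 5/9·F + 255.372.
Require F + K = 371: (14/9)·F + 255.372 = 371.
F = (371 - 255.372) / (14/9) = 74.33.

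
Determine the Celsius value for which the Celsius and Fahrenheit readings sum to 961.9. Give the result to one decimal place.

Let C be the Celsius reading. The Fahrenheit reading is F = 1.8·C + 32.
Require C + F = 961.9: (2.8)·C + 32 = 961.9.
C = (961.9 - 32) / (2.8) = 332.1.

332.1°C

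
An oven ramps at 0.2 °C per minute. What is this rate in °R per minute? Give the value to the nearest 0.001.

0.360 °R/minute

The quantity depends on a temperature interval, so only the ratio of degree sizes applies; the offset between the scales is irrelevant.
A change of 1°C is a change of 1.8°R, so 0.2 × 1.8 = 0.360.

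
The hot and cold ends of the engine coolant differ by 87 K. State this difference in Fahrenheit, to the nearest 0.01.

Only the scale ratio 1.8 matters for a change in temperature.
87 × 1.8 = 156.60.

156.60°F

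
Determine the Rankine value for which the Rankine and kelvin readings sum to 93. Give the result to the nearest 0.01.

59.79°R

Let R be the Rankine reading. The kelvin reading is K = 5/9·R.
Require R + K = 93: (14/9)·R = 93.
R = (93) / (14/9) = 59.79.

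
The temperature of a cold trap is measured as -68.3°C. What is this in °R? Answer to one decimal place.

In Rankine: -68.3000 × 1.8 + 491.67 = 368.7°R.

368.7°R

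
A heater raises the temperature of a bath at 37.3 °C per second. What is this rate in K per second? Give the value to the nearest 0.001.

The quantity depends on a temperature interval, so only the ratio of degree sizes applies; the offset between the scales is irrelevant.
A change of 1°C is a change of 1 K, so 37.3 × 1 = 37.300.

37.300 K/second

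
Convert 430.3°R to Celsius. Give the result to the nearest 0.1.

-34.1°C

In Celsius: (430.3 - 491.67) × 5/9 = -34.0944°C.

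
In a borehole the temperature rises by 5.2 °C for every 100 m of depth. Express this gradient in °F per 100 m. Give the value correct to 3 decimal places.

The quantity depends on a temperature interval, so only the ratio of degree sizes applies; the offset between the scales is irrelevant.
A change of 1°C is a change of 1.8°F, so 5.2 × 1.8 = 9.360.

9.360 °F/100 m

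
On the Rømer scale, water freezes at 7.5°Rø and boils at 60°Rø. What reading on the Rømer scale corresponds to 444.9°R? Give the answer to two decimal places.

-6.14°Rø

First in Celsius: (444.9 - 491.67) × 5/9 = -25.9833°C.
Linearly onto the Rømer scale: 7.5 + (-25.9833 / 100) × (60 - 7.5) = -6.14°Rø.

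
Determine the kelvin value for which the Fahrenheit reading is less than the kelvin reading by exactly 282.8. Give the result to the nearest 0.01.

Let K be the kelvin reading. The Fahrenheit reading is F = 1.8·K - 459.67.
Require F - K = -282.8: (0.8)·K - 459.67 = -282.8.
K = (-282.8 + 459.67) / (0.8) = 221.09.

221.09 K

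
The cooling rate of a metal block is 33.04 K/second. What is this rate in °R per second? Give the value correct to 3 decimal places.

59.472 °R/second

The quantity depends on a temperature interval, so only the ratio of degree sizes applies; the offset between the scales is irrelevant.
A change of 1 K is a change of 1.8°R, so 33.04 × 1.8 = 59.472.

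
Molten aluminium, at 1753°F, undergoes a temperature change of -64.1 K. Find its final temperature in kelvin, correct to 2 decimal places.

Initial temperature in Celsius: (1753 - 32) × 5/9 = 956.1111°C.
The 64.1 K change is an interval; Kelvin and Celsius degrees are the same size, so ΔC = -64.1°C.
Final Celsius temperature: 956.1111 - 64.1000 = 892.0111°C.
In kelvin: 892.0111 + 273.15 = 1165.16 K.

1165.16 K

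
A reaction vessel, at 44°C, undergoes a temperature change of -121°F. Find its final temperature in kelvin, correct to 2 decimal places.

The 121°F change is an interval, so only the factor 5/9 applies: -121 × 5/9 = -67.2222°C.
Final Celsius temperature: 44.0000 - 67.2222 = -23.2222°C.
In kelvin: -23.2222 + 273.15 = 249.93 K.

249.93 K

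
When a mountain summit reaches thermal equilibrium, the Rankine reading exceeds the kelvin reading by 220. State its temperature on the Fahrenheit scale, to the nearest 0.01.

35.33°F

Let x be the kelvin reading; then the Rankine reading is 1.8·x.
(1.8·x) - x = 220  ⇒  (0.8)·x = 220  ⇒  x = 275.0000 K.
In Celsius: 275 - 273.15 = 1.8500°C.
In Fahrenheit: 1.8500 × 1.8 + 32 = 35.33°F.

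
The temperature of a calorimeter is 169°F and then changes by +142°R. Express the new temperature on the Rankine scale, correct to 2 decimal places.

Initial temperature in Celsius: (169 - 32) × 5/9 = 76.1111°C.
The 142°R change is an interval, so only the factor 5/9 applies: +142 × 5/9 = +78.8889°C.
Final Celsius temperature: 76.1111 + 78.8889 = 155.0000°C.
In Rankine: 155.0000 × 1.8 + 491.67 = 770.67°R.

770.67°R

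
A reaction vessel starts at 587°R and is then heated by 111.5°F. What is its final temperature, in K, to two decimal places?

388.06 K

Initial temperature in Celsius: (587 - 491.67) × 5/9 = 52.9611°C.
The 111.5°F change is an interval, so only the factor 5/9 applies: +111.5 × 5/9 = +61.9444°C.
Final Celsius temperature: 52.9611 + 61.9444 = 114.9056°C.
In kelvin: 114.9056 + 273.15 = 388.06 K.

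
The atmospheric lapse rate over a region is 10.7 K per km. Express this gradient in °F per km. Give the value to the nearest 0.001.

19.260 °F/km

Since only a temperature interval is involved, the additive offset between the scales drops out.
A change of 1 K is a change of 1.8°F, so 10.7 × 1.8 = 19.260.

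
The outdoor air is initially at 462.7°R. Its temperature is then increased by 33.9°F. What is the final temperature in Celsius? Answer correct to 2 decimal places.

Initial temperature in Celsius: (462.7 - 491.67) × 5/9 = -16.0944°C.
The 33.9°F change is an interval, so only the factor 5/9 applies: +33.9 × 5/9 = +18.8333°C.
Final Celsius temperature: -16.0944 + 18.8333 = 2.7389°C.

2.74°C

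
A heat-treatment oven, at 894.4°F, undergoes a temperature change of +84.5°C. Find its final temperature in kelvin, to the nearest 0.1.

836.8 K

Initial temperature in Celsius: (894.4 - 32) × 5/9 = 479.1111°C.
Final Celsius temperature: 479.1111 + 84.5000 = 563.6111°C.
In kelvin: 563.6111 + 273.15 = 836.8 K.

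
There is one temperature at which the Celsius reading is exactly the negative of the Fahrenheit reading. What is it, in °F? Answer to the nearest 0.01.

Let F be the Fahrenheit reading. The Celsius reading is C = 5/9·F - 17.7778.
Require C = -1·F: 5/9·F - 17.7778 = -1·F.
(14/9)·F = 17.7778  ⇒  F = 11.43.

11.43°F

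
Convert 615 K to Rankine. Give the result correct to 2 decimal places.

1107.00°R

In Celsius: 615 - 273.15 = 341.8500°C.
In Rankine: 341.8500 × 1.8 + 491.67 = 1107.00°R.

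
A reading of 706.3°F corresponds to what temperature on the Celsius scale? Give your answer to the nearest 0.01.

374.61°C

In Celsius: (706.3 - 32) × 5/9 = 374.6111°C.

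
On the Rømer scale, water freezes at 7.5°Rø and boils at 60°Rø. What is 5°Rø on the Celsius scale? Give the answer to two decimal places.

-4.76°C

Linear interpolation between the fixed points: C = (5 - 7.5) × 100 / (60 - 7.5) = -4.7619°C.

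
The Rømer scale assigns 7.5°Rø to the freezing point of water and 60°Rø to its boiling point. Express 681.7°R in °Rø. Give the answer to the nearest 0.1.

First in Celsius: (681.7 - 491.67) × 5/9 = 105.5722°C.
Linearly onto the Rømer scale: 7.5 + (105.5722 / 100) × (60 - 7.5) = 62.9°Rø.

62.9°Rø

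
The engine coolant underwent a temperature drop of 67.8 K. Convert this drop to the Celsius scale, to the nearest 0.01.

67.80°C

Kelvin and Celsius degrees are the same size, so the interval is unchanged: 67.80.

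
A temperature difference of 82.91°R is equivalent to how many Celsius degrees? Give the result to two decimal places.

Only the scale ratio 5/9 matters for a change in temperature.
82.91 × 5/9 = 46.06.

46.06°C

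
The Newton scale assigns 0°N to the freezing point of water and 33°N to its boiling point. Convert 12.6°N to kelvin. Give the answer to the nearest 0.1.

Linear interpolation between the fixed points: C = (12.6 - 0) × 100 / (33 - 0) = 38.1818°C.
Then 38.1818 + 273.15 = 311.3 K.

311.3 K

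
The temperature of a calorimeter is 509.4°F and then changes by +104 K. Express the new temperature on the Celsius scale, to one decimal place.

369.2°C

Initial temperature in Celsius: (509.4 - 32) × 5/9 = 265.2222°C.
The 104 K change is an interval; Kelvin and Celsius degrees are the same size, so ΔC = +104°C.
Final Celsius temperature: 265.2222 + 104.0000 = 369.2222°C.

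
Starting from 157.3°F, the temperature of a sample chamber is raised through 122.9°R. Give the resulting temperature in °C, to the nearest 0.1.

137.9°C

Initial temperature in Celsius: (157.3 - 32) × 5/9 = 69.6111°C.
The 122.9°R change is an interval, so only the factor 5/9 applies: +122.9 × 5/9 = +68.2778°C.
Final Celsius temperature: 69.6111 + 68.2778 = 137.8889°C.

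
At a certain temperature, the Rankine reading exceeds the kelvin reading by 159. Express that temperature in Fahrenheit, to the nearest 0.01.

-101.92°F

Let x be the kelvin reading; then the Rankine reading is 1.8·x.
(1.8·x) - x = 159  ⇒  (0.8)·x = 159  ⇒  x = 198.7500 K.
In Celsius: 198.75 - 273.15 = -74.4000°C.
In Fahrenheit: -74.4000 × 1.8 + 32 = -101.92°F.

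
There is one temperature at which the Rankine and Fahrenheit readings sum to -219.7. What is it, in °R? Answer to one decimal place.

120.0°R

Let R be the Rankine reading. The Fahrenheit reading is F = 1·R - 459.67.
Require R + F = -219.7: (2)·R - 459.67 = -219.7.
R = (-219.7 + 459.67) / (2) = 120.0.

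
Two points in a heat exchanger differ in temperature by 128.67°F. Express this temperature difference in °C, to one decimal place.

For a temperature interval the offset drops out; only the factor 5/9 applies.
128.67 × 5/9 = 71.5.

71.5°C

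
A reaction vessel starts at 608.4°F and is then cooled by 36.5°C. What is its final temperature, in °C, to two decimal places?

Initial temperature in Celsius: (608.4 - 32) × 5/9 = 320.2222°C.
Final Celsius temperature: 320.2222 - 36.5000 = 283.7222°C.

283.72°C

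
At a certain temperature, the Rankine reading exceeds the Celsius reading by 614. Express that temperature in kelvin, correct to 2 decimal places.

426.06 K

Let x be the Celsius reading; then the Rankine reading is 1.8·x + 491.67.
(1.8·x + 491.67) - x = 614  ⇒  (0.8)·x = 122.33  ⇒  x = 152.9125°C.
In kelvin: 152.9125 + 273.15 = 426.06 K.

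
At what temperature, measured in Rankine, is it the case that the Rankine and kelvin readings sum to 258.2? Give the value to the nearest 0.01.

165.99°R

Let R be the Rankine reading. The kelvin reading is K = 5/9·R.
Require R + K = 258.2: (14/9)·R = 258.2.
R = (258.2) / (14/9) = 165.99.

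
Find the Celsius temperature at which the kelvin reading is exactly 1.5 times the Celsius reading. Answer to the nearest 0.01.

Let C be the Celsius reading. The kelvin reading is K = 1·C + 273.15.
Require K = 1.5·C: 1·C + 273.15 = 1.5·C.
(-0.5)·C = -273.15  ⇒  C = 546.30.

546.30°C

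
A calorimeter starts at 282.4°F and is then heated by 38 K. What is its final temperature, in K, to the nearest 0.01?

450.26 K

Initial temperature in Celsius: (282.4 - 32) × 5/9 = 139.1111°C.
The 38 K change is an interval; Kelvin and Celsius degrees are the same size, so ΔC = +38°C.
Final Celsius temperature: 139.1111 + 38.0000 = 177.1111°C.
In kelvin: 177.1111 + 273.15 = 450.26 K.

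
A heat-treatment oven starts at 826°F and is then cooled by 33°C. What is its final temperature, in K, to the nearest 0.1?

Initial temperature in Celsius: (826 - 32) × 5/9 = 441.1111°C.
Final Celsius temperature: 441.1111 - 33.0000 = 408.1111°C.
In kelvin: 408.1111 + 273.15 = 681.3 K.

681.3 K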